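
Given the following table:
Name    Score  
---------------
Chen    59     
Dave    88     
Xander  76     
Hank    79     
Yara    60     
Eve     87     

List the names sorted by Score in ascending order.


Sorting by Score (ascending):
  Chen: 59
  Yara: 60
  Xander: 76
  Hank: 79
  Eve: 87
  Dave: 88


ANSWER: Chen, Yara, Xander, Hank, Eve, Dave


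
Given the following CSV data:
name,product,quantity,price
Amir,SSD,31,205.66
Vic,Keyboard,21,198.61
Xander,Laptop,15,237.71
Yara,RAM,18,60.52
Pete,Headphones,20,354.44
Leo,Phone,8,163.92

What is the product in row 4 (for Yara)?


Row 4: Yara
Column 'product' = RAM

ANSWER: RAM


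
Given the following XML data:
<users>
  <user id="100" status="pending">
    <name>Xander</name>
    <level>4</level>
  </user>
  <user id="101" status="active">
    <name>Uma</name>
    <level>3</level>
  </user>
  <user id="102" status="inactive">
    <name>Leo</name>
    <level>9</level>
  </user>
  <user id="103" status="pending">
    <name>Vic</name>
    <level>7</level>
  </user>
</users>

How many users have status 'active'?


Counting users with status='active':
  Uma (id=101) -> MATCH
Count: 1

ANSWER: 1


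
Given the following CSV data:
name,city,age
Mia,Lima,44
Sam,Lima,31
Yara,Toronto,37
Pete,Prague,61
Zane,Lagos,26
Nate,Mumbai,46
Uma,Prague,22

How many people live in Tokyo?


Scanning city column for 'Tokyo':
Total matches: 0

ANSWER: 0


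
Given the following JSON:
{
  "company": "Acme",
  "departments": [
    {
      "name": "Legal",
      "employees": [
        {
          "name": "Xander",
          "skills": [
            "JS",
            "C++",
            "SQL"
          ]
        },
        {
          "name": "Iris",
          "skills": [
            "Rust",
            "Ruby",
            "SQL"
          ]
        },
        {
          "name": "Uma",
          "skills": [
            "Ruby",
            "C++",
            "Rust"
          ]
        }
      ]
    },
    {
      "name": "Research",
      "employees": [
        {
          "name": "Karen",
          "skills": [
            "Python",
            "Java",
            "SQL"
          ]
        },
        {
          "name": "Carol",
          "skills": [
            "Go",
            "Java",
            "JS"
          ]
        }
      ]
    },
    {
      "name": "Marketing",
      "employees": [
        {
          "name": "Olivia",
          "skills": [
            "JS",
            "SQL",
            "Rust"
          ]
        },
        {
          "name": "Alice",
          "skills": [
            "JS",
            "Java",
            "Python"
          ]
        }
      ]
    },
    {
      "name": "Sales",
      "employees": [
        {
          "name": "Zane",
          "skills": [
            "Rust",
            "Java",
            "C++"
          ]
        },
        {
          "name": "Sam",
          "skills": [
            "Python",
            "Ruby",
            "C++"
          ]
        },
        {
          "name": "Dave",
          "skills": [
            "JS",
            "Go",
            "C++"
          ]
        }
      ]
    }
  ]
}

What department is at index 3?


Path: departments[3].name
Value: Sales

ANSWER: Sales


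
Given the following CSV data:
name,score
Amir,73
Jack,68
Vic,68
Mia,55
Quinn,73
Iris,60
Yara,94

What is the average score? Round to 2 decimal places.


Scores: 73, 68, 68, 55, 73, 60, 94
Sum = 491
Count = 7
Average = 491 / 7 = 70.14

ANSWER: 70.14


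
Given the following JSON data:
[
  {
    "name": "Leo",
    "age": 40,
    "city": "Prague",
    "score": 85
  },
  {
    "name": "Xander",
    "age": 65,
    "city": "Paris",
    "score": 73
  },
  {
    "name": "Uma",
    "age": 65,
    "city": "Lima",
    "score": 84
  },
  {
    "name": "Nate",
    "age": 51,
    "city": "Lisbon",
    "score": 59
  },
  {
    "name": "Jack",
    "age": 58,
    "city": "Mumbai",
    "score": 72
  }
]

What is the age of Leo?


Looking up record where name = Leo
Record index: 0
Field 'age' = 40

ANSWER: 40


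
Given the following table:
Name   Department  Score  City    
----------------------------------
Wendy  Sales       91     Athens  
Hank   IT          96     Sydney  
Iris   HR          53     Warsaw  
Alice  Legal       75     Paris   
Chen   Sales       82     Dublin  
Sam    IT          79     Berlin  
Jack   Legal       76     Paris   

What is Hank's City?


Row 2: Hank
City = Sydney

ANSWER: Sydney


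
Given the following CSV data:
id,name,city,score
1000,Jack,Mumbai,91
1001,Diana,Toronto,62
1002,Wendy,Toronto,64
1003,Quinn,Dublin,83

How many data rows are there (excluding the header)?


Counting rows (excluding header):
Header: id,name,city,score
Data rows: 4

ANSWER: 4


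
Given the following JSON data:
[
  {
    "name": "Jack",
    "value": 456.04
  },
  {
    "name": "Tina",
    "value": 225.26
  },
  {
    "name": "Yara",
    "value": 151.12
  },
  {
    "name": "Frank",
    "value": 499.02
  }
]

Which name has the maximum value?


Comparing values:
  Jack: 456.04
  Tina: 225.26
  Yara: 151.12
  Frank: 499.02
Maximum: Frank (499.02)

ANSWER: Frank


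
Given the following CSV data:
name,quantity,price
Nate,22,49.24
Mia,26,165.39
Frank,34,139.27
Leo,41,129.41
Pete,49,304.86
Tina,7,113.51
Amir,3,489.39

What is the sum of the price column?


Values in 'price' column:
  Row 1: 49.24
  Row 2: 165.39
  Row 3: 139.27
  Row 4: 129.41
  Row 5: 304.86
  Row 6: 113.51
  Row 7: 489.39
Sum = 49.24 + 165.39 + 139.27 + 129.41 + 304.86 + 113.51 + 489.39 = 1391.07

ANSWER: 1391.07


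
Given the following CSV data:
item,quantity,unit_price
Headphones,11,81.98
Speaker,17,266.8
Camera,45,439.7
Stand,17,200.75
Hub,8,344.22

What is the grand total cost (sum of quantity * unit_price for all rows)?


Computing row totals:
  Headphones: 11 * 81.98 = 901.78
  Speaker: 17 * 266.8 = 4535.6
  Camera: 45 * 439.7 = 19786.5
  Stand: 17 * 200.75 = 3412.75
  Hub: 8 * 344.22 = 2753.76
Grand total = 901.78 + 4535.6 + 19786.5 + 3412.75 + 2753.76 = 31390.39

ANSWER: 31390.39


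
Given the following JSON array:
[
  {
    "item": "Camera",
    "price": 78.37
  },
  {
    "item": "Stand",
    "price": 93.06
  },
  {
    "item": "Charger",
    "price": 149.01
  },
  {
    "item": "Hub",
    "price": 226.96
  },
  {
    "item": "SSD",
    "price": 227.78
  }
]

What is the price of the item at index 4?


Array index 4 -> SSD
price = 227.78

ANSWER: 227.78


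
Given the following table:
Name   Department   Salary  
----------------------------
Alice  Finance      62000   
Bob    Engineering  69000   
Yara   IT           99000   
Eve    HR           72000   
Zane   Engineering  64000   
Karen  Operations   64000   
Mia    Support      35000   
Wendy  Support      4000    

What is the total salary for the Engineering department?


Engineering department members:
  Bob: 69000
  Zane: 64000
Total = 69000 + 64000 = 133000

ANSWER: 133000


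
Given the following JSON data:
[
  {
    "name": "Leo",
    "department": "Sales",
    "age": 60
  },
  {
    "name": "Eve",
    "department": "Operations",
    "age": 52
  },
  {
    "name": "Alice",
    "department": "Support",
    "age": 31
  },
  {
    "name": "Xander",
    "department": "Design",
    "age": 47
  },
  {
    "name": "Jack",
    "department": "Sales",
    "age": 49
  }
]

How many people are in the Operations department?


Scanning records for department = Operations
  Record 1: Eve
Count: 1

ANSWER: 1


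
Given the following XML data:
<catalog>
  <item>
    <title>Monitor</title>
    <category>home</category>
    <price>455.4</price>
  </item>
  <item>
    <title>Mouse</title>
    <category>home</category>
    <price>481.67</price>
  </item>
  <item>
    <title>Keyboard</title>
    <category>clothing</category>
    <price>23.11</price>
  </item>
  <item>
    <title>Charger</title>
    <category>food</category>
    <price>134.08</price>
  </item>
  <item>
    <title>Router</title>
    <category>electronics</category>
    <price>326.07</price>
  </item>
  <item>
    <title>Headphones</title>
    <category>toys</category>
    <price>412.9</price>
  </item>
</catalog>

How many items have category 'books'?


Scanning <item> elements for <category>books</category>:
Count: 0

ANSWER: 0


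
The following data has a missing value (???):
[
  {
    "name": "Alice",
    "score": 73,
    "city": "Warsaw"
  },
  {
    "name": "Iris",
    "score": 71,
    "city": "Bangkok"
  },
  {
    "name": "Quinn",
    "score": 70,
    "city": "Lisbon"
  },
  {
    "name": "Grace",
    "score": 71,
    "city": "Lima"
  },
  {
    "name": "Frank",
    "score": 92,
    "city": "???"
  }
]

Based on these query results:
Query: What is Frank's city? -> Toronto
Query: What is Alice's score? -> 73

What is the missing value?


The missing value is Frank's city
From query: Frank's city = Toronto

ANSWER: Toronto


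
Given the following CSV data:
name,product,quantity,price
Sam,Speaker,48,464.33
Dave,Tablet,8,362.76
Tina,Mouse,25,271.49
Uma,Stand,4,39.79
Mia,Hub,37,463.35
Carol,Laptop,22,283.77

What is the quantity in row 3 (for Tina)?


Row 3: Tina
Column 'quantity' = 25

ANSWER: 25


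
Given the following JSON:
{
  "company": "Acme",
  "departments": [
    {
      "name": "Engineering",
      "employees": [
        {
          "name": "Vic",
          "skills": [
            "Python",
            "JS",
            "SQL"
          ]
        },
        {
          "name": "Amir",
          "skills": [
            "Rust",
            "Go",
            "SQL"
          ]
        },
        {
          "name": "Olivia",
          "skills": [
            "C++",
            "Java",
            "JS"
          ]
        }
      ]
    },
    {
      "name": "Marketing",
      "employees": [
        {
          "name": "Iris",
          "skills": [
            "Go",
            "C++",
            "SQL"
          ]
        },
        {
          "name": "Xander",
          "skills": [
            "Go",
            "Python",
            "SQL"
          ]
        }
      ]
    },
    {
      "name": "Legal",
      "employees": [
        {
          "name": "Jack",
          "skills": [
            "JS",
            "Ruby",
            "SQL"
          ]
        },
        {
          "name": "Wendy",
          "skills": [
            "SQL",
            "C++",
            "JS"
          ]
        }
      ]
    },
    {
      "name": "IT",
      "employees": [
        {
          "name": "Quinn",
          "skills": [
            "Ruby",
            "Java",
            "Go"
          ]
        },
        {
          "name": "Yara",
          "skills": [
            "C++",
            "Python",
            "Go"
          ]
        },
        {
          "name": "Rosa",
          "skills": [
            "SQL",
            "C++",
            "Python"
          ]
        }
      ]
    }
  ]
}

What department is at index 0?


Path: departments[0].name
Value: Engineering

ANSWER: Engineering


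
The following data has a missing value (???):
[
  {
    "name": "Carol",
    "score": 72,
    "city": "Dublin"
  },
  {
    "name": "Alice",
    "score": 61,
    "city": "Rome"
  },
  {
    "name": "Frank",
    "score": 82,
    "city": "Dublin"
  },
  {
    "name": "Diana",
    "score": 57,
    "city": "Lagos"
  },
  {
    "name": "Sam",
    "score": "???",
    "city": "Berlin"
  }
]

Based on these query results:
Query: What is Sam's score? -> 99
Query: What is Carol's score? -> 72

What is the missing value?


The missing value is Sam's score
From query: Sam's score = 99

ANSWER: 99


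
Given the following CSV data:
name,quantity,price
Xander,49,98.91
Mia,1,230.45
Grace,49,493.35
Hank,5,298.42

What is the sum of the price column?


Values in 'price' column:
  Row 1: 98.91
  Row 2: 230.45
  Row 3: 493.35
  Row 4: 298.42
Sum = 98.91 + 230.45 + 493.35 + 298.42 = 1121.13

ANSWER: 1121.13


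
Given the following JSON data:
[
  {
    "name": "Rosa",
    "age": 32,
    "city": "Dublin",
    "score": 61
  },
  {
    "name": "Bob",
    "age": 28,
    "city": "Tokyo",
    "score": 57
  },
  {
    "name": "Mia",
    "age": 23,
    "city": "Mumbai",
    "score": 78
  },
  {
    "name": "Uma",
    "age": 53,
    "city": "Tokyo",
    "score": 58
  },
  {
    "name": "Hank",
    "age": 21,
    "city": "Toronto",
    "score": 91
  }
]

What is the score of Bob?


Looking up record where name = Bob
Record index: 1
Field 'score' = 57

ANSWER: 57


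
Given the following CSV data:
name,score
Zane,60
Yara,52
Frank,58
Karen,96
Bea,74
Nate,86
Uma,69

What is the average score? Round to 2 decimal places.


Scores: 60, 52, 58, 96, 74, 86, 69
Sum = 495
Count = 7
Average = 495 / 7 = 70.71

ANSWER: 70.71


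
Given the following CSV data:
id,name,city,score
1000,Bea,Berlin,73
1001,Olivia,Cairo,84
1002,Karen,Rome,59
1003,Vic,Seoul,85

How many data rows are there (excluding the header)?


Counting rows (excluding header):
Header: id,name,city,score
Data rows: 4

ANSWER: 4


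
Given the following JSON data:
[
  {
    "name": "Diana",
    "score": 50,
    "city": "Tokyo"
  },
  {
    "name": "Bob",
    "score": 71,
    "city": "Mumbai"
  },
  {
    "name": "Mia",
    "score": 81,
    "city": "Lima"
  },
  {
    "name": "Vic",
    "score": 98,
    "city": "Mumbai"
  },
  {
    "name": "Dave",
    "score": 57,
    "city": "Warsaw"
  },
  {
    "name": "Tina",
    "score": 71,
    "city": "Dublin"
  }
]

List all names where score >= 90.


Filtering records where score >= 90:
  Diana (score=50) -> no
  Bob (score=71) -> no
  Mia (score=81) -> no
  Vic (score=98) -> YES
  Dave (score=57) -> no
  Tina (score=71) -> no


ANSWER: Vic


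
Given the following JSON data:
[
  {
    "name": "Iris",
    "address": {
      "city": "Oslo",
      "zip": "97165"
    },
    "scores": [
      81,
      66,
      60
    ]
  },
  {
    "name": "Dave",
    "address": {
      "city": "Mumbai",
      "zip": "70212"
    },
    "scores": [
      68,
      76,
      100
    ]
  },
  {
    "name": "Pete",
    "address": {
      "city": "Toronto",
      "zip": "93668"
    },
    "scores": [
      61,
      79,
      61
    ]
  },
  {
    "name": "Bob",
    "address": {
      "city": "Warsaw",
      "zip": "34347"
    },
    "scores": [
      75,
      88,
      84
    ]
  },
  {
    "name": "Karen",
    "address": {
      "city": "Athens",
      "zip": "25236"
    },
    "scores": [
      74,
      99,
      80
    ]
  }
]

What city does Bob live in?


Path: records[3].address.city
Value: Warsaw

ANSWER: Warsaw


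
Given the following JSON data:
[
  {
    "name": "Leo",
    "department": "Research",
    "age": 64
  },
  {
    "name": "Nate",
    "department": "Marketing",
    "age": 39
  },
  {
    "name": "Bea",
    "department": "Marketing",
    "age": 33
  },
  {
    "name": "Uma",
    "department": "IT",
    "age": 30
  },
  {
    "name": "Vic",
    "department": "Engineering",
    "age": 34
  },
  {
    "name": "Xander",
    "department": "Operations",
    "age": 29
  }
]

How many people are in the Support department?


Scanning records for department = Support
  No matches found
Count: 0

ANSWER: 0


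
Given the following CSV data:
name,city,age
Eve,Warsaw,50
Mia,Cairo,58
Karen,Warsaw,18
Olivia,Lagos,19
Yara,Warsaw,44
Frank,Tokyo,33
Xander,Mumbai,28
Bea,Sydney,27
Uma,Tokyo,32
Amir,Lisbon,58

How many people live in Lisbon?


Scanning city column for 'Lisbon':
  Row 10: Amir -> MATCH
Total matches: 1

ANSWER: 1


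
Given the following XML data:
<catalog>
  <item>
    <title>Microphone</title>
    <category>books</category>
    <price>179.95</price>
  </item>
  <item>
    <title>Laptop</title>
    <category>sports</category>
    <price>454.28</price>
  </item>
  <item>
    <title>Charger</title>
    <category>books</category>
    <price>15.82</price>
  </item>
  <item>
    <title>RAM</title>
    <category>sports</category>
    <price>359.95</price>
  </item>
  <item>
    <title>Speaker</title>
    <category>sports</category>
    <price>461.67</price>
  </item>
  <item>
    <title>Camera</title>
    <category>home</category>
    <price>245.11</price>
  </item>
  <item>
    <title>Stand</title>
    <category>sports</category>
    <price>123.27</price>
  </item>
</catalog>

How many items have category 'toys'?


Scanning <item> elements for <category>toys</category>:
Count: 0

ANSWER: 0


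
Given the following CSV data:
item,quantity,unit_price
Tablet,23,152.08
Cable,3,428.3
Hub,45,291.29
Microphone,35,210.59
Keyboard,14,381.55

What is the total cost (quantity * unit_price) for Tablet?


Row: Tablet
quantity = 23
unit_price = 152.08
total = 23 * 152.08 = 3497.84

ANSWER: 3497.84


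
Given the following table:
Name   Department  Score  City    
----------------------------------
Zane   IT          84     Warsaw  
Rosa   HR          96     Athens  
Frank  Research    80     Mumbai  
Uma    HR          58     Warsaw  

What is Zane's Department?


Row 1: Zane
Department = IT

ANSWER: IT


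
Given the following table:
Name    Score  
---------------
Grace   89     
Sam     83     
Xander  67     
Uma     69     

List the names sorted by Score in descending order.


Sorting by Score (descending):
  Grace: 89
  Sam: 83
  Uma: 69
  Xander: 67


ANSWER: Grace, Sam, Uma, Xander


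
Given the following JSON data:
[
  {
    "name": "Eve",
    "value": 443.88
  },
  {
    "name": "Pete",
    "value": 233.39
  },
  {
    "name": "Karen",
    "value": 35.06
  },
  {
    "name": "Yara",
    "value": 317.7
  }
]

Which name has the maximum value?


Comparing values:
  Eve: 443.88
  Pete: 233.39
  Karen: 35.06
  Yara: 317.7
Maximum: Eve (443.88)

ANSWER: Eve


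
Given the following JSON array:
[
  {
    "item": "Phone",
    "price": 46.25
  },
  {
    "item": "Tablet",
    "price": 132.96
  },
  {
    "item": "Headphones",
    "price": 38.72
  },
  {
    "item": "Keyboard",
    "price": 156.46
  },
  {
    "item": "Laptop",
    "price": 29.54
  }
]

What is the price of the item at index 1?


Array index 1 -> Tablet
price = 132.96

ANSWER: 132.96


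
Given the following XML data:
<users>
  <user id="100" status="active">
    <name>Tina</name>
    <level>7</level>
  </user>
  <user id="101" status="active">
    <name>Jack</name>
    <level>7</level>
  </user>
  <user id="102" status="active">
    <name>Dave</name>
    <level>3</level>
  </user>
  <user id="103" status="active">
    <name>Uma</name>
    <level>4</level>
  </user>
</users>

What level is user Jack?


Finding user: Jack
<level>7</level>

ANSWER: 7


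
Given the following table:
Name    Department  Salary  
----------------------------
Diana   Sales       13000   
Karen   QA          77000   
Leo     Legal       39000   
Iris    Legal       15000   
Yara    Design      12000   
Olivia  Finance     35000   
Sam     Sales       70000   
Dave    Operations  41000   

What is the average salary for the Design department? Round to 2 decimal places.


Design department members:
  Yara: 12000
Sum = 12000
Count = 1
Average = 12000 / 1 = 12000.00

ANSWER: 12000.00


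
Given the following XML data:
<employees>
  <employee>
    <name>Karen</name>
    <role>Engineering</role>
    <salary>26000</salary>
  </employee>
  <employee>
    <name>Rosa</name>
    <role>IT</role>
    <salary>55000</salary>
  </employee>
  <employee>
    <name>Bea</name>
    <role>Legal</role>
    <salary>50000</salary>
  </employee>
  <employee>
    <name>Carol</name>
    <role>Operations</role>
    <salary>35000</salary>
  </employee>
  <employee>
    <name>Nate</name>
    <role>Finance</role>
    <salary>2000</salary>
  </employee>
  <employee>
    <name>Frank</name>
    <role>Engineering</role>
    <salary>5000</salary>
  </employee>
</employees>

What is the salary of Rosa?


Searching for <employee> with <name>Rosa</name>
Found at position 2
<salary>55000</salary>

ANSWER: 55000


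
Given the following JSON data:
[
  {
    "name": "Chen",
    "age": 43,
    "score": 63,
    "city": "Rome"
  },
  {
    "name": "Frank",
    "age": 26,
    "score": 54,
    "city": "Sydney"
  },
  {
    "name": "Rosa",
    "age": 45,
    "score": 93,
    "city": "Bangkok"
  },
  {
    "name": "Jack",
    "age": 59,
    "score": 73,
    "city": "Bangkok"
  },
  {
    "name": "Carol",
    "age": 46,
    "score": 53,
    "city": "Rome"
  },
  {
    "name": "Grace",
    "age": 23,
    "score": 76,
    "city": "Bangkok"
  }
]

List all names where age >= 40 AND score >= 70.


Checking both conditions:
  Chen (age=43, score=63) -> no
  Frank (age=26, score=54) -> no
  Rosa (age=45, score=93) -> YES
  Jack (age=59, score=73) -> YES
  Carol (age=46, score=53) -> no
  Grace (age=23, score=76) -> no


ANSWER: Rosa, Jack


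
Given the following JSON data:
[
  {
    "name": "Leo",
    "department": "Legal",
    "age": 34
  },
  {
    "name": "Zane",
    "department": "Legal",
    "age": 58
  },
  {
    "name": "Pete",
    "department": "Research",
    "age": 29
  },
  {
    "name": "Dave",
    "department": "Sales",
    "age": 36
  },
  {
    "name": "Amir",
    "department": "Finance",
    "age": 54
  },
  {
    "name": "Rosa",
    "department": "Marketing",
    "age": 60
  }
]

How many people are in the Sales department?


Scanning records for department = Sales
  Record 3: Dave
Count: 1

ANSWER: 1


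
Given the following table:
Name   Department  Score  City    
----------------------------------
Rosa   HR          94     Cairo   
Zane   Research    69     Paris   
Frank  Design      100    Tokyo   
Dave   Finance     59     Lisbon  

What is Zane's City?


Row 2: Zane
City = Paris

ANSWER: Paris


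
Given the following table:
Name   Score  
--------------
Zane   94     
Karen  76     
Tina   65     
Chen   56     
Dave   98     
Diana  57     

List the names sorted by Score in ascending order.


Sorting by Score (ascending):
  Chen: 56
  Diana: 57
  Tina: 65
  Karen: 76
  Zane: 94
  Dave: 98


ANSWER: Chen, Diana, Tina, Karen, Zane, Dave


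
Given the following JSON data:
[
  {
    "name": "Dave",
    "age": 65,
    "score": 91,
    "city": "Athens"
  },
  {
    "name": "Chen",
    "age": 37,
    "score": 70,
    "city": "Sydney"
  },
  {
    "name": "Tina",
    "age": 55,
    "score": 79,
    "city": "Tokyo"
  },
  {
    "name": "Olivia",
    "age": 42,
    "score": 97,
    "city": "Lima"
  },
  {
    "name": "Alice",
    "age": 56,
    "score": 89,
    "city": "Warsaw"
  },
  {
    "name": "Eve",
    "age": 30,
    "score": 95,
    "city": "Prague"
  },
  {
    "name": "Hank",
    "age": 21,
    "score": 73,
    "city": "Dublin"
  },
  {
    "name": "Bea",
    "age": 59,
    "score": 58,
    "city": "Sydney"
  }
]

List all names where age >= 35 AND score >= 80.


Checking both conditions:
  Dave (age=65, score=91) -> YES
  Chen (age=37, score=70) -> no
  Tina (age=55, score=79) -> no
  Olivia (age=42, score=97) -> YES
  Alice (age=56, score=89) -> YES
  Eve (age=30, score=95) -> no
  Hank (age=21, score=73) -> no
  Bea (age=59, score=58) -> no


ANSWER: Dave, Olivia, Alice


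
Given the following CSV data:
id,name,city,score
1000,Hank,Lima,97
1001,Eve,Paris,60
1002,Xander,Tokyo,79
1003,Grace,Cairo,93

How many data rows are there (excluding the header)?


Counting rows (excluding header):
Header: id,name,city,score
Data rows: 4

ANSWER: 4


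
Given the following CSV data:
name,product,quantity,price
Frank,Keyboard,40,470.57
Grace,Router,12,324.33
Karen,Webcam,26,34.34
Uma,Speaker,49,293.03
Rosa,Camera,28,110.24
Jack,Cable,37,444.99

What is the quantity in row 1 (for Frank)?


Row 1: Frank
Column 'quantity' = 40

ANSWER: 40


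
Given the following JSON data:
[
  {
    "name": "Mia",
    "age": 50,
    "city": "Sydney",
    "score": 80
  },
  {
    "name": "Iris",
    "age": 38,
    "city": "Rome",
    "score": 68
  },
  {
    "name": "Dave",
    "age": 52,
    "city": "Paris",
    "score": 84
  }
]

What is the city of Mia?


Looking up record where name = Mia
Record index: 0
Field 'city' = Sydney

ANSWER: Sydney


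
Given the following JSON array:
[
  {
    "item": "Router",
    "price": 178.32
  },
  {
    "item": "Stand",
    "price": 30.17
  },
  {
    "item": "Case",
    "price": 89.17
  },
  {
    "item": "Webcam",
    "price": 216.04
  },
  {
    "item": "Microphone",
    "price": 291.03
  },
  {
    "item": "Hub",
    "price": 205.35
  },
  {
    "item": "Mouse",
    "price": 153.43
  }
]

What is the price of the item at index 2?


Array index 2 -> Case
price = 89.17

ANSWER: 89.17


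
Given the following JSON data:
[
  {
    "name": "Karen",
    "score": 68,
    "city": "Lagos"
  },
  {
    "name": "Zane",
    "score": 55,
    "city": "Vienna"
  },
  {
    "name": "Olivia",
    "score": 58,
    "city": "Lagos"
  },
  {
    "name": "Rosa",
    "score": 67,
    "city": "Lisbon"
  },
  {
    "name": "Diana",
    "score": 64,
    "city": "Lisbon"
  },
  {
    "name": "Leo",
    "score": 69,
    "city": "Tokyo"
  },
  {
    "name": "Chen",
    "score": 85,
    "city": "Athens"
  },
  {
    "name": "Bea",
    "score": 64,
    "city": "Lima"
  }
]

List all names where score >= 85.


Filtering records where score >= 85:
  Karen (score=68) -> no
  Zane (score=55) -> no
  Olivia (score=58) -> no
  Rosa (score=67) -> no
  Diana (score=64) -> no
  Leo (score=69) -> no
  Chen (score=85) -> YES
  Bea (score=64) -> no


ANSWER: Chen


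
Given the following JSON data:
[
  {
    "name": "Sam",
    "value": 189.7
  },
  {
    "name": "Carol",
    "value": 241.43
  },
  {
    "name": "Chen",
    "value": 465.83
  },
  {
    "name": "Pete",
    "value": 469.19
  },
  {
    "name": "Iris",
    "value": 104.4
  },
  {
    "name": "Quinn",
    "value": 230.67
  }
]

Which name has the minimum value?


Comparing values:
  Sam: 189.7
  Carol: 241.43
  Chen: 465.83
  Pete: 469.19
  Iris: 104.4
  Quinn: 230.67
Minimum: Iris (104.4)

ANSWER: Iris


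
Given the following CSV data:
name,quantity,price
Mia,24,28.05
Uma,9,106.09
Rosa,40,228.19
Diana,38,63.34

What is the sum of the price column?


Values in 'price' column:
  Row 1: 28.05
  Row 2: 106.09
  Row 3: 228.19
  Row 4: 63.34
Sum = 28.05 + 106.09 + 228.19 + 63.34 = 425.67

ANSWER: 425.67


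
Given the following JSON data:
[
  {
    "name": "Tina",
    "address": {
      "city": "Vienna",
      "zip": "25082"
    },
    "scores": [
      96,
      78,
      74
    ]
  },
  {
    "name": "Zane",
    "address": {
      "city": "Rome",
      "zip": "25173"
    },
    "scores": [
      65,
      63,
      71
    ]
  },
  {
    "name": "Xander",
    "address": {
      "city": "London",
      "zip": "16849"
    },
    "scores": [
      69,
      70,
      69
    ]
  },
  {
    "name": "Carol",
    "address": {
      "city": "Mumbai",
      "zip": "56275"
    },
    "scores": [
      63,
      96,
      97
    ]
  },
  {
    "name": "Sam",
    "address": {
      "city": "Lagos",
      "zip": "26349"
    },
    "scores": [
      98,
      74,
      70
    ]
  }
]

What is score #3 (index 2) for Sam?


Path: records[4].scores[2]
Value: 70

ANSWER: 70


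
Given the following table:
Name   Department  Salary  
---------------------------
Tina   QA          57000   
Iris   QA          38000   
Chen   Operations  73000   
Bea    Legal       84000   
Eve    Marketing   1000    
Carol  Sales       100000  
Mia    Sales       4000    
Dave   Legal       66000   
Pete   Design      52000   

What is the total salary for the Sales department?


Sales department members:
  Carol: 100000
  Mia: 4000
Total = 100000 + 4000 = 104000

ANSWER: 104000


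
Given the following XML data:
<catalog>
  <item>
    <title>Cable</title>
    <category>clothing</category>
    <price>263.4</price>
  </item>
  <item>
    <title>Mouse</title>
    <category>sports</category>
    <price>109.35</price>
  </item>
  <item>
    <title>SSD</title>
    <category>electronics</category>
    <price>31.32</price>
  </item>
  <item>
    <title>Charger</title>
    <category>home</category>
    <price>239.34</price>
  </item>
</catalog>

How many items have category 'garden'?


Scanning <item> elements for <category>garden</category>:
Count: 0

ANSWER: 0


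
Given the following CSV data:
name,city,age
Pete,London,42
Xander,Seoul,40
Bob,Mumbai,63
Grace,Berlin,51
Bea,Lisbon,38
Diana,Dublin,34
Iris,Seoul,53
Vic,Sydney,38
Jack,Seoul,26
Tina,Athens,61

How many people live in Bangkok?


Scanning city column for 'Bangkok':
Total matches: 0

ANSWER: 0


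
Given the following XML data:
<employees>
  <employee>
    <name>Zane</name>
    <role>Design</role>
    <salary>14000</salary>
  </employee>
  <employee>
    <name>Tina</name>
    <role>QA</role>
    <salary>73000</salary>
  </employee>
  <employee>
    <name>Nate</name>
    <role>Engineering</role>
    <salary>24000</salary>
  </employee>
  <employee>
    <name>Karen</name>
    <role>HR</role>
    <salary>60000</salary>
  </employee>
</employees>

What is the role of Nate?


Searching for <employee> with <name>Nate</name>
Found at position 3
<role>Engineering</role>

ANSWER: Engineering


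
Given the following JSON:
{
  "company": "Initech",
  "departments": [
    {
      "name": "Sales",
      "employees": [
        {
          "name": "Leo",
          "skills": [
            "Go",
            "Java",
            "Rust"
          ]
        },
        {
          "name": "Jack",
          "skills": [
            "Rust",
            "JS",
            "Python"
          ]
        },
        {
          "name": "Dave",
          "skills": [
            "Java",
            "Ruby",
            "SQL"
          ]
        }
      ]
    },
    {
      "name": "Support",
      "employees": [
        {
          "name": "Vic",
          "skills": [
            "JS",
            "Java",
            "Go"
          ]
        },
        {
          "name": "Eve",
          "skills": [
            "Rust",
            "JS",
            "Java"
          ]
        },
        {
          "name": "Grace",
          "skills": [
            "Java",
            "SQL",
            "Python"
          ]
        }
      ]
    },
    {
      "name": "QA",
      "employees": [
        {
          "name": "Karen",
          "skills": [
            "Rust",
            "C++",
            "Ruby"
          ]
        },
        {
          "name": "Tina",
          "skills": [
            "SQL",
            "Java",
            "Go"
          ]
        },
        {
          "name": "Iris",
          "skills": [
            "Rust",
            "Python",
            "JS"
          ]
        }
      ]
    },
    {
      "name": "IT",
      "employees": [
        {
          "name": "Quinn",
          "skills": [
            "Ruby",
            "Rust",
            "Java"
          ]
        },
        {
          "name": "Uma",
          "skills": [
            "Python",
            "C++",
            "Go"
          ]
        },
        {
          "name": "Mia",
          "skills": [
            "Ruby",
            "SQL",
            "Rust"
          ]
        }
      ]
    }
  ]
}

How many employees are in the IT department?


Path: departments[3].employees
Count: 3

ANSWER: 3


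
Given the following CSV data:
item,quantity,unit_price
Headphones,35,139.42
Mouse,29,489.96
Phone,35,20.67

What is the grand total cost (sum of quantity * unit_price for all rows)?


Computing row totals:
  Headphones: 35 * 139.42 = 4879.7
  Mouse: 29 * 489.96 = 14208.84
  Phone: 35 * 20.67 = 723.45
Grand total = 4879.7 + 14208.84 + 723.45 = 19811.99

ANSWER: 19811.99


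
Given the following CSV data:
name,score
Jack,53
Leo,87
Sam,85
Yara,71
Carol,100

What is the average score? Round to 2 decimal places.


Scores: 53, 87, 85, 71, 100
Sum = 396
Count = 5
Average = 396 / 5 = 79.20

ANSWER: 79.20


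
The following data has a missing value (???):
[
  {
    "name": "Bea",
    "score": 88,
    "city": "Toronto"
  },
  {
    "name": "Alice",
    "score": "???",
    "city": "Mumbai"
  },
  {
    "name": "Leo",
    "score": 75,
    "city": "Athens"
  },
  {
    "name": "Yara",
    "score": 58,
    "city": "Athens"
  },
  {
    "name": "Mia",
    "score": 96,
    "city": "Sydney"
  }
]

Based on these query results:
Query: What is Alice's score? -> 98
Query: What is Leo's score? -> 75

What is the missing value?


The missing value is Alice's score
From query: Alice's score = 98

ANSWER: 98


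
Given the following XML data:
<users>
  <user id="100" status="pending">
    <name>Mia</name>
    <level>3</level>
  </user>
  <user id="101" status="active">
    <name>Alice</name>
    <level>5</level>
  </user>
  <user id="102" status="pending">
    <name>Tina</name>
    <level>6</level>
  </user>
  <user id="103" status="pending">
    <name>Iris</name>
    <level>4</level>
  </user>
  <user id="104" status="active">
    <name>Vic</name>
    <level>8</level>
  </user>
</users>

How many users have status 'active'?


Counting users with status='active':
  Alice (id=101) -> MATCH
  Vic (id=104) -> MATCH
Count: 2

ANSWER: 2


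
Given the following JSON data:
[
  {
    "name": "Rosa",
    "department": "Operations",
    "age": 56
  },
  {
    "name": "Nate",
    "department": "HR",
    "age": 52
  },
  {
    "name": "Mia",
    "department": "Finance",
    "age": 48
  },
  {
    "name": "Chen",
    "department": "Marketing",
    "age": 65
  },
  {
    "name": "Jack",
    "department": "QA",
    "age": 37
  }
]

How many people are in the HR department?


Scanning records for department = HR
  Record 1: Nate
Count: 1

ANSWER: 1


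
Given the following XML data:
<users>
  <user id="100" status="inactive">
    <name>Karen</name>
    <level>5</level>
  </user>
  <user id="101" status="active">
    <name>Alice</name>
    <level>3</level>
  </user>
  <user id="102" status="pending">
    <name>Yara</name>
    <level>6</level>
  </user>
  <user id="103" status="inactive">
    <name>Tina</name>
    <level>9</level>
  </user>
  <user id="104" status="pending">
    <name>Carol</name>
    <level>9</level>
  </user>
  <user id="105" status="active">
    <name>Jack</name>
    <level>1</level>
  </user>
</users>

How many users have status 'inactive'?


Counting users with status='inactive':
  Karen (id=100) -> MATCH
  Tina (id=103) -> MATCH
Count: 2

ANSWER: 2


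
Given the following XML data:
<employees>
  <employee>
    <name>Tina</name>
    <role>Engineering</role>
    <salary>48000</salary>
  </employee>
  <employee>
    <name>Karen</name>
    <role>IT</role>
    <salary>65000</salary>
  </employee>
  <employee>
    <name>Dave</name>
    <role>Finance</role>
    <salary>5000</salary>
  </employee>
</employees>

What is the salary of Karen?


Searching for <employee> with <name>Karen</name>
Found at position 2
<salary>65000</salary>

ANSWER: 65000


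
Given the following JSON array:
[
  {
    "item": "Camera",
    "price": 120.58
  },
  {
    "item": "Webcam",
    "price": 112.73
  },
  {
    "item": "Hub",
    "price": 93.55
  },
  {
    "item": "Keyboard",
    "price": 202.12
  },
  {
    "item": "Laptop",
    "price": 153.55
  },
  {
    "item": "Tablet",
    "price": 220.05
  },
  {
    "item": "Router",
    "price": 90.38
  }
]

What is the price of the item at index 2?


Array index 2 -> Hub
price = 93.55

ANSWER: 93.55


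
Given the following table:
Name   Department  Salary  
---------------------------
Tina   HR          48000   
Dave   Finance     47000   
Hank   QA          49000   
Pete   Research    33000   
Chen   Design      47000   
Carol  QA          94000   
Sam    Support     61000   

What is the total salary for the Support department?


Support department members:
  Sam: 61000
Total = 61000 = 61000

ANSWER: 61000


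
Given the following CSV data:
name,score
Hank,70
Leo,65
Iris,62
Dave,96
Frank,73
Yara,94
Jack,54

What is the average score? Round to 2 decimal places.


Scores: 70, 65, 62, 96, 73, 94, 54
Sum = 514
Count = 7
Average = 514 / 7 = 73.43

ANSWER: 73.43


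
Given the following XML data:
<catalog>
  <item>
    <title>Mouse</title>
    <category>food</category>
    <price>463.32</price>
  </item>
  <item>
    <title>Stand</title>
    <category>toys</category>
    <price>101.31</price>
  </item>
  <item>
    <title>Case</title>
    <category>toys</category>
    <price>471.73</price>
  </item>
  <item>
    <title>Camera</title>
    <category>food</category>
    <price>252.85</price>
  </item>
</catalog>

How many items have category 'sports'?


Scanning <item> elements for <category>sports</category>:
Count: 0

ANSWER: 0


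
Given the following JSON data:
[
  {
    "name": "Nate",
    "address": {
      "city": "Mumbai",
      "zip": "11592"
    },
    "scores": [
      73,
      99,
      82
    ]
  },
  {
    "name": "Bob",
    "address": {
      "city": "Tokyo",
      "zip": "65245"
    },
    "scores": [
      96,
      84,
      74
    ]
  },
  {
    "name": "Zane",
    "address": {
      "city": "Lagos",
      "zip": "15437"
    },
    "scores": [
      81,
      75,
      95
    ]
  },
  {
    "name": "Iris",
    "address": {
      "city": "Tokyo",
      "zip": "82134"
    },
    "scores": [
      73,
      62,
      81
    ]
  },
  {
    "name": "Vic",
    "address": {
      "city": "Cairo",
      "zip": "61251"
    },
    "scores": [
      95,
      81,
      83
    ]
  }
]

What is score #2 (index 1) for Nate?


Path: records[0].scores[1]
Value: 99

ANSWER: 99


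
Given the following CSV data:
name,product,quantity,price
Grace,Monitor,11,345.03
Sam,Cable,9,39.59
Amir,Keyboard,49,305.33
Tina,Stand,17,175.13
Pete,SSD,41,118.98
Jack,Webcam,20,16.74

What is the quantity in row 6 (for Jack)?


Row 6: Jack
Column 'quantity' = 20

ANSWER: 20


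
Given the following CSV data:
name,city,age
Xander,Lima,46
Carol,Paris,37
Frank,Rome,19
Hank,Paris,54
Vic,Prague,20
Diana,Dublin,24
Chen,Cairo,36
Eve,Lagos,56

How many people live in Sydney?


Scanning city column for 'Sydney':
Total matches: 0

ANSWER: 0


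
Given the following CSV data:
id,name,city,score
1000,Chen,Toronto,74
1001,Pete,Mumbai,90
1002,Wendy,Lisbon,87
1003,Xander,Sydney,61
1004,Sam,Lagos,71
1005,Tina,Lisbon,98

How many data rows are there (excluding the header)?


Counting rows (excluding header):
Header: id,name,city,score
Data rows: 6

ANSWER: 6


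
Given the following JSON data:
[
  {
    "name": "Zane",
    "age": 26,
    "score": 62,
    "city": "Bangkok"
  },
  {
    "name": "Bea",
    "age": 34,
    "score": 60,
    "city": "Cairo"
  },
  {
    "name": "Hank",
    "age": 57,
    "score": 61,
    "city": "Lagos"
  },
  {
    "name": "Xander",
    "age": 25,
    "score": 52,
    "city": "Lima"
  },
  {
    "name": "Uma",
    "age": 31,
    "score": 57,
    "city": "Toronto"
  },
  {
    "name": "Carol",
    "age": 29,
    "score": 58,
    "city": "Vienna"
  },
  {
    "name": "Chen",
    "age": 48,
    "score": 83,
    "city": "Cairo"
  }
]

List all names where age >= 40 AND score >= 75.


Checking both conditions:
  Zane (age=26, score=62) -> no
  Bea (age=34, score=60) -> no
  Hank (age=57, score=61) -> no
  Xander (age=25, score=52) -> no
  Uma (age=31, score=57) -> no
  Carol (age=29, score=58) -> no
  Chen (age=48, score=83) -> YES


ANSWER: Chen


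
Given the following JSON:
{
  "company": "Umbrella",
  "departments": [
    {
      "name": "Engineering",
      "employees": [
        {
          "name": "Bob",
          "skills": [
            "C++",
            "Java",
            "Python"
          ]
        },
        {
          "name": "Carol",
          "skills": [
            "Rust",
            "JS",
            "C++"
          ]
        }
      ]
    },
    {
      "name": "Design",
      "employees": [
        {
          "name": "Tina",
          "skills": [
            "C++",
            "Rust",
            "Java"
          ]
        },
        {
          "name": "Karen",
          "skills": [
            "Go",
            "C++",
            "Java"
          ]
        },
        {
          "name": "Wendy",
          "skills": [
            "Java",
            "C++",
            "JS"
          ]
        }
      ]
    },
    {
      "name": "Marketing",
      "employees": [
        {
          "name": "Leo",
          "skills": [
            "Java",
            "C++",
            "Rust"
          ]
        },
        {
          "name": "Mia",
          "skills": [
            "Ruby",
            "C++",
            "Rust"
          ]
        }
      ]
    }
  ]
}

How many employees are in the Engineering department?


Path: departments[0].employees
Count: 2

ANSWER: 2
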